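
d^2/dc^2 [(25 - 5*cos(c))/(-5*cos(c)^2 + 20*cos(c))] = (8*(cos(c) - 5)*(cos(c) - 2)^2*sin(c)^2 - (cos(c) - 4)^2*cos(c)^3 + 2*(cos(c) - 4)*(10*cos(c) - 8*cos(2*c) + cos(3*c) + 1)*cos(c))/((cos(c) - 4)^3*cos(c)^3)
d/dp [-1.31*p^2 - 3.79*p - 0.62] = -2.62*p - 3.79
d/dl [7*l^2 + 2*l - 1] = 14*l + 2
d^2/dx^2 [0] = 0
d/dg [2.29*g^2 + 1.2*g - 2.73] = 4.58*g + 1.2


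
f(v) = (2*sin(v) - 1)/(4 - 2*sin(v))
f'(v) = 2*cos(v)/(4 - 2*sin(v)) + 2*(2*sin(v) - 1)*cos(v)/(4 - 2*sin(v))^2 = 3*cos(v)/(2*(sin(v) - 2)^2)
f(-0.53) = -0.40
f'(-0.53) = 0.21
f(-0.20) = -0.32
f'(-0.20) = 0.30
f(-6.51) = -0.33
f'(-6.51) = 0.30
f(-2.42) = -0.44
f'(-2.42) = -0.16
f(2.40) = 0.13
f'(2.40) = -0.63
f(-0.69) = -0.43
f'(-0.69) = 0.17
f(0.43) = -0.05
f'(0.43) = 0.54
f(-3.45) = -0.12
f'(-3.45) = -0.50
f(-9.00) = -0.38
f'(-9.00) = -0.23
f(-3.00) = -0.30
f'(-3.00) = -0.32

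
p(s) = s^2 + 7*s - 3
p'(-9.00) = -11.00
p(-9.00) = 15.00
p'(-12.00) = -17.00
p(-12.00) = 57.00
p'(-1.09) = 4.82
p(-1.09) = -9.44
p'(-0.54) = 5.92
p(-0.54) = -6.49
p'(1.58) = 10.16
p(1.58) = 10.56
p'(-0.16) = 6.68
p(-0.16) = -4.09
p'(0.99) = 8.98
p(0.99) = 4.91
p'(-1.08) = 4.84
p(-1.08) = -9.39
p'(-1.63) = 3.74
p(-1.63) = -11.75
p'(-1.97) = 3.06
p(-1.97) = -12.91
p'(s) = 2*s + 7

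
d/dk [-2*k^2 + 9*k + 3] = 9 - 4*k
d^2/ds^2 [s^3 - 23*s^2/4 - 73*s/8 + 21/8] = 6*s - 23/2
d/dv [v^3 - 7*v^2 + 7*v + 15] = 3*v^2 - 14*v + 7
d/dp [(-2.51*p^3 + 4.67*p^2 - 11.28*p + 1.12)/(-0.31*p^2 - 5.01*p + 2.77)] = (0.7781*p^4 + 25.1502*p^3 - 47.7516*p^2 + 26.5662*p - 25.6344)/(0.0961*p^4 + 3.1062*p^3 + 23.3827*p^2 - 27.7554*p + 7.6729)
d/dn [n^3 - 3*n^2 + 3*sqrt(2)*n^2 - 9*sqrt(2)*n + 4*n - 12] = 3*n^2 - 6*n + 6*sqrt(2)*n - 9*sqrt(2) + 4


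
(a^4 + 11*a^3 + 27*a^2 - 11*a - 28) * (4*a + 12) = 4*a^5 + 56*a^4 + 240*a^3 + 280*a^2 - 244*a - 336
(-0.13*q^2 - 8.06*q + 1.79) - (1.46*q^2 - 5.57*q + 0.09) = -1.59*q^2 - 2.49*q + 1.7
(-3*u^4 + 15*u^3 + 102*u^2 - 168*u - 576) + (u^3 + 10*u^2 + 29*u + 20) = -3*u^4 + 16*u^3 + 112*u^2 - 139*u - 556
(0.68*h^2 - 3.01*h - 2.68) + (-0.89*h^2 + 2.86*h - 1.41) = -0.21*h^2 - 0.15*h - 4.09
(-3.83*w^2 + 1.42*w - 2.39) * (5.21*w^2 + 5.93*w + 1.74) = -19.9543*w^4 - 15.3137*w^3 - 10.6955*w^2 - 11.7019*w - 4.1586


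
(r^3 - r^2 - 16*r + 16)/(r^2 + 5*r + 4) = (r^2 - 5*r + 4)/(r + 1)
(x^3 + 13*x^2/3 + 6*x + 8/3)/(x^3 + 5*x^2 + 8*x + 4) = (x + 4/3)/(x + 2)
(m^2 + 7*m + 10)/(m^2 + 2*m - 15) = (m + 2)/(m - 3)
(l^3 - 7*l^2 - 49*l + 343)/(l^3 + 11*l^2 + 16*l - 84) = (l^2 - 14*l + 49)/(l^2 + 4*l - 12)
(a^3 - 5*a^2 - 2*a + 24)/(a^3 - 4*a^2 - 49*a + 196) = (a^2 - a - 6)/(a^2 - 49)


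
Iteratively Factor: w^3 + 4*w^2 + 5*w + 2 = (w + 2)*(w^2 + 2*w + 1) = (w + 1)*(w + 2)*(w + 1)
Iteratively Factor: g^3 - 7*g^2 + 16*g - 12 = (g - 2)*(g^2 - 5*g + 6) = (g - 3)*(g - 2)*(g - 2)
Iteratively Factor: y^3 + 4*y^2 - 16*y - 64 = (y + 4)*(y^2 - 16) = (y + 4)^2*(y - 4)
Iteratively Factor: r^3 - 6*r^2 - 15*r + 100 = (r - 5)*(r^2 - r - 20) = (r - 5)*(r + 4)*(r - 5)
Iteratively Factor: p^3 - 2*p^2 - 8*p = (p - 4)*(p^2 + 2*p) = (p - 4)*(p + 2)*(p)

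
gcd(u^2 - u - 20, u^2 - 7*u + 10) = u - 5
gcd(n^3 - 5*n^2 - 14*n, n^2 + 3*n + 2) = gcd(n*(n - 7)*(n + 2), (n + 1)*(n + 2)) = n + 2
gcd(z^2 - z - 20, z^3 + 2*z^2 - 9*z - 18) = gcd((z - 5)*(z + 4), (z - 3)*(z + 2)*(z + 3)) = 1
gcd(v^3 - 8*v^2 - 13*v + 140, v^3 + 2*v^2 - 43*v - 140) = v^2 - 3*v - 28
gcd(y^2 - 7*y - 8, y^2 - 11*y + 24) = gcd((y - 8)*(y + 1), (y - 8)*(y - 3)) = y - 8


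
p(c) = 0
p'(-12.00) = 0.00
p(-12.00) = 0.00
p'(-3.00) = 0.00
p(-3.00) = 0.00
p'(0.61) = 0.00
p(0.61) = 0.00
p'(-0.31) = 0.00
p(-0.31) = 0.00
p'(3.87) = 0.00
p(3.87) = 0.00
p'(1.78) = 0.00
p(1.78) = 0.00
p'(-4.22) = 0.00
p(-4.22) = 0.00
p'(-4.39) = 0.00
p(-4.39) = 0.00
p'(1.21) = 0.00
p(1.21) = 0.00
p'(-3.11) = 0.00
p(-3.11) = 0.00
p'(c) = 0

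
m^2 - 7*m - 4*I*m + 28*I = (m - 7)*(m - 4*I)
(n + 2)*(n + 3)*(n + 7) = n^3 + 12*n^2 + 41*n + 42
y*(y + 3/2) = y^2 + 3*y/2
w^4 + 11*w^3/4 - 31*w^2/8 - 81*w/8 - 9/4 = (w - 2)*(w + 1/4)*(w + 3/2)*(w + 3)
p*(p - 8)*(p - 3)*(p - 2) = p^4 - 13*p^3 + 46*p^2 - 48*p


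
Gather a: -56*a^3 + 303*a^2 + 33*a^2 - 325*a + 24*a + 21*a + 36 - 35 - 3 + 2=-56*a^3 + 336*a^2 - 280*a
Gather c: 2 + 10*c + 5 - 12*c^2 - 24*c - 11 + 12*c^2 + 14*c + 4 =0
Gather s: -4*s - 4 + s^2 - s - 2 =s^2 - 5*s - 6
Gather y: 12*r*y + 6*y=y*(12*r + 6)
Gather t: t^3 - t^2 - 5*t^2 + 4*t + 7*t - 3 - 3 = t^3 - 6*t^2 + 11*t - 6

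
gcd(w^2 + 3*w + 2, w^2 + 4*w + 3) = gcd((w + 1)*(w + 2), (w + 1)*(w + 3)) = w + 1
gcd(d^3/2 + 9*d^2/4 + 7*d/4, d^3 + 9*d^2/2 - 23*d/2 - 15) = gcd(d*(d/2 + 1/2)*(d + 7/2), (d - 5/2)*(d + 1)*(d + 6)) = d + 1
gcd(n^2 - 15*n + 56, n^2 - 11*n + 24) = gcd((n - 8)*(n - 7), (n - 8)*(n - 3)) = n - 8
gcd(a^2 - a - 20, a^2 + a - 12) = a + 4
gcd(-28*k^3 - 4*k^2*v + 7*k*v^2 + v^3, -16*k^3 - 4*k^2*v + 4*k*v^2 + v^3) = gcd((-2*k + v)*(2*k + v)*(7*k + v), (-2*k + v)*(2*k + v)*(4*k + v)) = -4*k^2 + v^2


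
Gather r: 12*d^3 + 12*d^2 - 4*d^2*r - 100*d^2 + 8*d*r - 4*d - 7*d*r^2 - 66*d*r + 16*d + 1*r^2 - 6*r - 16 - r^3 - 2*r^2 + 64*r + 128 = 12*d^3 - 88*d^2 + 12*d - r^3 + r^2*(-7*d - 1) + r*(-4*d^2 - 58*d + 58) + 112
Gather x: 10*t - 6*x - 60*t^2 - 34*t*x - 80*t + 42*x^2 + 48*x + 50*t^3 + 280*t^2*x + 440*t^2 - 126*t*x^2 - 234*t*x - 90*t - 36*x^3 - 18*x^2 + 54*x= 50*t^3 + 380*t^2 - 160*t - 36*x^3 + x^2*(24 - 126*t) + x*(280*t^2 - 268*t + 96)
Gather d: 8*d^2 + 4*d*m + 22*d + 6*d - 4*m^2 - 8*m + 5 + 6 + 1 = 8*d^2 + d*(4*m + 28) - 4*m^2 - 8*m + 12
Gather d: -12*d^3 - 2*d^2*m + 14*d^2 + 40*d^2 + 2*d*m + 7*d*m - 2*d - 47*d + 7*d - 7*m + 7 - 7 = -12*d^3 + d^2*(54 - 2*m) + d*(9*m - 42) - 7*m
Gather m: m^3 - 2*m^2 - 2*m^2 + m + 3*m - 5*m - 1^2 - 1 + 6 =m^3 - 4*m^2 - m + 4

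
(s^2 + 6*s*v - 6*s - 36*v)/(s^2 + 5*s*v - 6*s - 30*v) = (s + 6*v)/(s + 5*v)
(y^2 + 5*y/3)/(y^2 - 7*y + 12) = y*(3*y + 5)/(3*(y^2 - 7*y + 12))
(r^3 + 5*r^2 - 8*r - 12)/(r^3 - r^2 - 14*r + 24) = (r^2 + 7*r + 6)/(r^2 + r - 12)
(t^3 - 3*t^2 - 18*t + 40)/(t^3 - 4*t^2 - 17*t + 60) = (t - 2)/(t - 3)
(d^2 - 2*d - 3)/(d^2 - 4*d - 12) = (-d^2 + 2*d + 3)/(-d^2 + 4*d + 12)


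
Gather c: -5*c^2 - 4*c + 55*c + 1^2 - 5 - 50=-5*c^2 + 51*c - 54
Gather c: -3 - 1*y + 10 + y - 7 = 0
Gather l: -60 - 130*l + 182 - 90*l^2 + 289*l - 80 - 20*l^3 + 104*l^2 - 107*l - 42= -20*l^3 + 14*l^2 + 52*l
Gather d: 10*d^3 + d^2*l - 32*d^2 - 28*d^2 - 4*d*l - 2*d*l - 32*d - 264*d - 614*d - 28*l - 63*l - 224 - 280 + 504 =10*d^3 + d^2*(l - 60) + d*(-6*l - 910) - 91*l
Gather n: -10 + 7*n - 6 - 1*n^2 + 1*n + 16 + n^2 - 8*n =0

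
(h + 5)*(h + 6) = h^2 + 11*h + 30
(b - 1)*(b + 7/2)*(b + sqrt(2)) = b^3 + sqrt(2)*b^2 + 5*b^2/2 - 7*b/2 + 5*sqrt(2)*b/2 - 7*sqrt(2)/2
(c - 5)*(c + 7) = c^2 + 2*c - 35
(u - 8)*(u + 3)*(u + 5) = u^3 - 49*u - 120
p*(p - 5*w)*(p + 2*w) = p^3 - 3*p^2*w - 10*p*w^2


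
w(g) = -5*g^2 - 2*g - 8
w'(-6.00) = 58.00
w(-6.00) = -176.00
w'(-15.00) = 148.00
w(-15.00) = -1103.00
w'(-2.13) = 19.30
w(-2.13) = -26.42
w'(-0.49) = 2.90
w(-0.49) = -8.22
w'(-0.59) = 3.90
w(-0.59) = -8.56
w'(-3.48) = 32.80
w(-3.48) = -61.59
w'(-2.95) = 27.50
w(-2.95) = -45.61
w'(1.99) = -21.90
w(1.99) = -31.78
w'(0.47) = -6.70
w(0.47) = -10.04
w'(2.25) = -24.50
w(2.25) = -37.81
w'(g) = -10*g - 2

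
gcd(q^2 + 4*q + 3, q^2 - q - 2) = q + 1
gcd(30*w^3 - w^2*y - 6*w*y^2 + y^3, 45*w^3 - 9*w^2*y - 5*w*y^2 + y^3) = 15*w^2 - 8*w*y + y^2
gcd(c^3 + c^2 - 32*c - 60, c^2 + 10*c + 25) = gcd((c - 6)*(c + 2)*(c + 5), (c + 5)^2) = c + 5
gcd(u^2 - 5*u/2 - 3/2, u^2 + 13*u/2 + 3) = u + 1/2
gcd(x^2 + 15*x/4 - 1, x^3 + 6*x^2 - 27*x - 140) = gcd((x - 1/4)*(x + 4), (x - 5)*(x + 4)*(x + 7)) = x + 4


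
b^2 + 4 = (b - 2*I)*(b + 2*I)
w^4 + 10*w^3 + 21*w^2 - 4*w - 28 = (w - 1)*(w + 2)^2*(w + 7)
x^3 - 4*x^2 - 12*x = x*(x - 6)*(x + 2)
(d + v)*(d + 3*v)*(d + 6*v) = d^3 + 10*d^2*v + 27*d*v^2 + 18*v^3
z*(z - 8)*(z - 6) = z^3 - 14*z^2 + 48*z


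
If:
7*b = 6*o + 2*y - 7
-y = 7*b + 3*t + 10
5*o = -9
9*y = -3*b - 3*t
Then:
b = -51/20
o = -9/5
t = 21/8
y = -1/40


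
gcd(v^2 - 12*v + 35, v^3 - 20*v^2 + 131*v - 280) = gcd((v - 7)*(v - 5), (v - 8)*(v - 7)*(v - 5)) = v^2 - 12*v + 35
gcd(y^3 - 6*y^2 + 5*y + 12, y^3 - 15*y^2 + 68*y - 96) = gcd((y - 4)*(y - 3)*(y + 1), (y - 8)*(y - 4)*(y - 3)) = y^2 - 7*y + 12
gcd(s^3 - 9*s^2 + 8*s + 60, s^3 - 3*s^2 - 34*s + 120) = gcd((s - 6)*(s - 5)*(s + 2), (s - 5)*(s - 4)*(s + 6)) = s - 5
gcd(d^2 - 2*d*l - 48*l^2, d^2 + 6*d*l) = d + 6*l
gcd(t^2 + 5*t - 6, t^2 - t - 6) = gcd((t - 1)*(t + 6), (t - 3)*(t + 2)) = 1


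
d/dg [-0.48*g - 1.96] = -0.480000000000000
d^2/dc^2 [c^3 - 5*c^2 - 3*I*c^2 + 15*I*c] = 6*c - 10 - 6*I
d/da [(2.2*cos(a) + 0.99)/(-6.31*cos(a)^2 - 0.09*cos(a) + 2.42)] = (13.882*sin(a)^2 - 12.4938*cos(a) - 19.2951)*sin(a)/(6.31*cos(a)^2 + 0.09*cos(a) - 2.42)^2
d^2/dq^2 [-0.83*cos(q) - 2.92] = 0.83*cos(q)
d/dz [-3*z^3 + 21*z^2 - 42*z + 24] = -9*z^2 + 42*z - 42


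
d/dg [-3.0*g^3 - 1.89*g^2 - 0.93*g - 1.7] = -9.0*g^2 - 3.78*g - 0.93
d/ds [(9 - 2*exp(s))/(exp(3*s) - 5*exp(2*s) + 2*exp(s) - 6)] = (4*exp(3*s) - 37*exp(2*s) + 90*exp(s) - 6)*exp(s)/(exp(6*s) - 10*exp(5*s) + 29*exp(4*s) - 32*exp(3*s) + 64*exp(2*s) - 24*exp(s) + 36)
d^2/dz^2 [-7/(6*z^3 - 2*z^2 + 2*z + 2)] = 7*((9*z - 1)*(3*z^3 - z^2 + z + 1) - (9*z^2 - 2*z + 1)^2)/(3*z^3 - z^2 + z + 1)^3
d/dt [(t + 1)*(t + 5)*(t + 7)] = 3*t^2 + 26*t + 47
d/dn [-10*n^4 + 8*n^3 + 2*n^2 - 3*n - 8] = -40*n^3 + 24*n^2 + 4*n - 3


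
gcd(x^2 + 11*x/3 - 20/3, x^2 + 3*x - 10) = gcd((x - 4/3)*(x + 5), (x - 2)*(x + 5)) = x + 5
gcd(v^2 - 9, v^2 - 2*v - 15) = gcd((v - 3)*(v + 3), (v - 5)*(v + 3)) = v + 3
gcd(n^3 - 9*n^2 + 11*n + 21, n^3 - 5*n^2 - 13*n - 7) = n^2 - 6*n - 7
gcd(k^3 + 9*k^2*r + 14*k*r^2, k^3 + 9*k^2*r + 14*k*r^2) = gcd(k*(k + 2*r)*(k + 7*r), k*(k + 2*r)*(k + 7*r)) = k^3 + 9*k^2*r + 14*k*r^2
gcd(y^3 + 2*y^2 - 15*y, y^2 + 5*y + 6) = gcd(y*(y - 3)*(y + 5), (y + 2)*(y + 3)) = 1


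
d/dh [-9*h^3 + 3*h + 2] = 3 - 27*h^2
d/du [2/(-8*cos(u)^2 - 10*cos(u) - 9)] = -4*(8*cos(u) + 5)*sin(u)/(8*cos(u)^2 + 10*cos(u) + 9)^2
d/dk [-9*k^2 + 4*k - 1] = 4 - 18*k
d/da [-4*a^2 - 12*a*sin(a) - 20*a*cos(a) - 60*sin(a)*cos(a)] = 20*a*sin(a) - 12*a*cos(a) - 8*a - 12*sin(a) - 20*cos(a) - 60*cos(2*a)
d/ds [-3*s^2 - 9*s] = -6*s - 9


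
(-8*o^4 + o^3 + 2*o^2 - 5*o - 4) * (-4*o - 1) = 32*o^5 + 4*o^4 - 9*o^3 + 18*o^2 + 21*o + 4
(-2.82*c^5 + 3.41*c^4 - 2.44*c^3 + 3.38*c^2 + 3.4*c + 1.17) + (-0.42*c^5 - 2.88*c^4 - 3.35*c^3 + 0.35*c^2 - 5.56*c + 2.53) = -3.24*c^5 + 0.53*c^4 - 5.79*c^3 + 3.73*c^2 - 2.16*c + 3.7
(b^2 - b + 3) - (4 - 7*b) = b^2 + 6*b - 1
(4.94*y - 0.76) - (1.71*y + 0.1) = 3.23*y - 0.86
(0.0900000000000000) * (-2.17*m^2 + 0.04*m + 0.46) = -0.1953*m^2 + 0.0036*m + 0.0414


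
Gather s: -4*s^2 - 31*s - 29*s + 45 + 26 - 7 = -4*s^2 - 60*s + 64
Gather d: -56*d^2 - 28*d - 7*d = -56*d^2 - 35*d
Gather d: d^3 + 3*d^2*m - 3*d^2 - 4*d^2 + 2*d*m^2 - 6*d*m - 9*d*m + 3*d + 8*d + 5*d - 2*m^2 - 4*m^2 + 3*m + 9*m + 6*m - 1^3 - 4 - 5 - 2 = d^3 + d^2*(3*m - 7) + d*(2*m^2 - 15*m + 16) - 6*m^2 + 18*m - 12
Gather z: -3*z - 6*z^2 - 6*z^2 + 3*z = -12*z^2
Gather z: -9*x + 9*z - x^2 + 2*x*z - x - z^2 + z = -x^2 - 10*x - z^2 + z*(2*x + 10)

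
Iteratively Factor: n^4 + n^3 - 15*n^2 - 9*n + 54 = (n - 2)*(n^3 + 3*n^2 - 9*n - 27) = (n - 3)*(n - 2)*(n^2 + 6*n + 9) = (n - 3)*(n - 2)*(n + 3)*(n + 3)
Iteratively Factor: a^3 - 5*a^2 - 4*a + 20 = (a + 2)*(a^2 - 7*a + 10) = (a - 5)*(a + 2)*(a - 2)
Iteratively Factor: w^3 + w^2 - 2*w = (w)*(w^2 + w - 2) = w*(w - 1)*(w + 2)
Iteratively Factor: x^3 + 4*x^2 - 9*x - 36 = (x + 3)*(x^2 + x - 12) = (x + 3)*(x + 4)*(x - 3)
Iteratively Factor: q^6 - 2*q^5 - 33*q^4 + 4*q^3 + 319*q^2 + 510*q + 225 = (q + 1)*(q^5 - 3*q^4 - 30*q^3 + 34*q^2 + 285*q + 225) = (q + 1)*(q + 3)*(q^4 - 6*q^3 - 12*q^2 + 70*q + 75) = (q - 5)*(q + 1)*(q + 3)*(q^3 - q^2 - 17*q - 15) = (q - 5)*(q + 1)*(q + 3)^2*(q^2 - 4*q - 5) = (q - 5)^2*(q + 1)*(q + 3)^2*(q + 1)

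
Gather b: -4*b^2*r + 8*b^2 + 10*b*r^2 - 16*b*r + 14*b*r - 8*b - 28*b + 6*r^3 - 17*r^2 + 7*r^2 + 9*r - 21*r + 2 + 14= b^2*(8 - 4*r) + b*(10*r^2 - 2*r - 36) + 6*r^3 - 10*r^2 - 12*r + 16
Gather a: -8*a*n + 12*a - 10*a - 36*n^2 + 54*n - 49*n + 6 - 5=a*(2 - 8*n) - 36*n^2 + 5*n + 1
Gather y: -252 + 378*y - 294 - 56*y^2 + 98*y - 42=-56*y^2 + 476*y - 588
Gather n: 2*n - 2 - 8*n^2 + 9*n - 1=-8*n^2 + 11*n - 3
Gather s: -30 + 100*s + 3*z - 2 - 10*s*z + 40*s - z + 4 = s*(140 - 10*z) + 2*z - 28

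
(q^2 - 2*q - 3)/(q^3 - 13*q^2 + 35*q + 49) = (q - 3)/(q^2 - 14*q + 49)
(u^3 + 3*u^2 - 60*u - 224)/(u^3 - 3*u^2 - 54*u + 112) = (u + 4)/(u - 2)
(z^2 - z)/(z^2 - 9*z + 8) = z/(z - 8)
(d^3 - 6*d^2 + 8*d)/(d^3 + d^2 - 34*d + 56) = d/(d + 7)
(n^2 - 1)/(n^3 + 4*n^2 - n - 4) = 1/(n + 4)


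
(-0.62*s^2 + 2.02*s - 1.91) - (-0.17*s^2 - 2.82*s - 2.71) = -0.45*s^2 + 4.84*s + 0.8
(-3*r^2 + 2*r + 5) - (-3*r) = -3*r^2 + 5*r + 5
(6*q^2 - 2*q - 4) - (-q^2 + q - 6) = 7*q^2 - 3*q + 2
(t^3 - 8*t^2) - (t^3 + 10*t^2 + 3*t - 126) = -18*t^2 - 3*t + 126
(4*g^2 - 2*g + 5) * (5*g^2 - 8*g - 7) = 20*g^4 - 42*g^3 + 13*g^2 - 26*g - 35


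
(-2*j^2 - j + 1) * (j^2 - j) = -2*j^4 + j^3 + 2*j^2 - j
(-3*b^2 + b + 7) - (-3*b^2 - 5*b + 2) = 6*b + 5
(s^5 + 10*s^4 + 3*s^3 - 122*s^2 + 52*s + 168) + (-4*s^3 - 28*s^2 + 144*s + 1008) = s^5 + 10*s^4 - s^3 - 150*s^2 + 196*s + 1176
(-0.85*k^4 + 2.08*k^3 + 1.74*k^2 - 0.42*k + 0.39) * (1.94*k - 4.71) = -1.649*k^5 + 8.0387*k^4 - 6.4212*k^3 - 9.0102*k^2 + 2.7348*k - 1.8369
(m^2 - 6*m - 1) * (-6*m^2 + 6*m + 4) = -6*m^4 + 42*m^3 - 26*m^2 - 30*m - 4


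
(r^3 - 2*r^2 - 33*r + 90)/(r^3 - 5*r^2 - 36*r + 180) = (r - 3)/(r - 6)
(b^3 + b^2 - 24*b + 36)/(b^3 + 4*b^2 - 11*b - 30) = (b^2 + 4*b - 12)/(b^2 + 7*b + 10)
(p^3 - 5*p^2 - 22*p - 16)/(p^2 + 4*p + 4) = (p^2 - 7*p - 8)/(p + 2)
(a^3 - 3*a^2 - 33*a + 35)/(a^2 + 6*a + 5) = (a^2 - 8*a + 7)/(a + 1)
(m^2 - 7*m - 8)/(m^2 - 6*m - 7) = (m - 8)/(m - 7)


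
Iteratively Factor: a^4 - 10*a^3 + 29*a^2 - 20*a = (a - 5)*(a^3 - 5*a^2 + 4*a) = (a - 5)*(a - 4)*(a^2 - a) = (a - 5)*(a - 4)*(a - 1)*(a)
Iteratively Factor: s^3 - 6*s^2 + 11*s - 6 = (s - 1)*(s^2 - 5*s + 6) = (s - 2)*(s - 1)*(s - 3)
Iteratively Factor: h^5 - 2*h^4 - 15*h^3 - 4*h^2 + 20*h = (h + 2)*(h^4 - 4*h^3 - 7*h^2 + 10*h) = (h + 2)^2*(h^3 - 6*h^2 + 5*h) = (h - 1)*(h + 2)^2*(h^2 - 5*h) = (h - 5)*(h - 1)*(h + 2)^2*(h)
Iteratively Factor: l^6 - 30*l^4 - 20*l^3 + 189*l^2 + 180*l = (l - 5)*(l^5 + 5*l^4 - 5*l^3 - 45*l^2 - 36*l) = (l - 5)*(l + 4)*(l^4 + l^3 - 9*l^2 - 9*l) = l*(l - 5)*(l + 4)*(l^3 + l^2 - 9*l - 9) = l*(l - 5)*(l + 3)*(l + 4)*(l^2 - 2*l - 3) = l*(l - 5)*(l - 3)*(l + 3)*(l + 4)*(l + 1)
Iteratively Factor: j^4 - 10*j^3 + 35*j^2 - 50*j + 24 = (j - 1)*(j^3 - 9*j^2 + 26*j - 24) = (j - 2)*(j - 1)*(j^2 - 7*j + 12) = (j - 4)*(j - 2)*(j - 1)*(j - 3)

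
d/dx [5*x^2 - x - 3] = 10*x - 1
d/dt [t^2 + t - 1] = 2*t + 1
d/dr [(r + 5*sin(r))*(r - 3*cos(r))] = (r + 5*sin(r))*(3*sin(r) + 1) + (r - 3*cos(r))*(5*cos(r) + 1)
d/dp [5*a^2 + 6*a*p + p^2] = 6*a + 2*p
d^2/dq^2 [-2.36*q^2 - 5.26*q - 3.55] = -4.72000000000000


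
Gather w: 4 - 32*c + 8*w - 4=-32*c + 8*w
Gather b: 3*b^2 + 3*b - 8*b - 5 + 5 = 3*b^2 - 5*b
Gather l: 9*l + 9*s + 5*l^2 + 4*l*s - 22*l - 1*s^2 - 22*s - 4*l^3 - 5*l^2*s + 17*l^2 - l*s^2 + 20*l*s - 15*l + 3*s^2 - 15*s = -4*l^3 + l^2*(22 - 5*s) + l*(-s^2 + 24*s - 28) + 2*s^2 - 28*s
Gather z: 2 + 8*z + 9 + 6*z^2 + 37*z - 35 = 6*z^2 + 45*z - 24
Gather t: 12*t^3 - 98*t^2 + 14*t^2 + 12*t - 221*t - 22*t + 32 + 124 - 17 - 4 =12*t^3 - 84*t^2 - 231*t + 135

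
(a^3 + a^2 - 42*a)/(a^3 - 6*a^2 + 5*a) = (a^2 + a - 42)/(a^2 - 6*a + 5)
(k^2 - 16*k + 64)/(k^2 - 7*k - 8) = (k - 8)/(k + 1)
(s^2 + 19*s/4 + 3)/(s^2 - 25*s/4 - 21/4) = (s + 4)/(s - 7)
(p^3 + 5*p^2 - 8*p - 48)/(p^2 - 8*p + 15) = (p^2 + 8*p + 16)/(p - 5)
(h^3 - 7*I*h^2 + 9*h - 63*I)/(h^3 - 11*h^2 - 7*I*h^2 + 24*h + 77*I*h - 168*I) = (h^2 + 9)/(h^2 - 11*h + 24)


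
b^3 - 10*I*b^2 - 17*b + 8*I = (b - 8*I)*(b - I)^2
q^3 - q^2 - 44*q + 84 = (q - 6)*(q - 2)*(q + 7)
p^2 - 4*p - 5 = (p - 5)*(p + 1)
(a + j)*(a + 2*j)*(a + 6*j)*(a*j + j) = a^4*j + 9*a^3*j^2 + a^3*j + 20*a^2*j^3 + 9*a^2*j^2 + 12*a*j^4 + 20*a*j^3 + 12*j^4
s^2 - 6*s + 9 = (s - 3)^2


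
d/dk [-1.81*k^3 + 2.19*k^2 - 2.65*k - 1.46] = -5.43*k^2 + 4.38*k - 2.65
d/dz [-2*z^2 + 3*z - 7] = 3 - 4*z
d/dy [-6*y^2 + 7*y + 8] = 7 - 12*y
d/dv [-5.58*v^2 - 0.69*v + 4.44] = -11.16*v - 0.69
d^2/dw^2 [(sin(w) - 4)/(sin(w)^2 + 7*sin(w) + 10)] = (-sin(w)^5 + 23*sin(w)^4 + 146*sin(w)^3 + 82*sin(w)^2 - 608*sin(w) - 452)/(sin(w)^2 + 7*sin(w) + 10)^3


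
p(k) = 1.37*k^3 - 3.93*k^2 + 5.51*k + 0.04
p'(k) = 4.11*k^2 - 7.86*k + 5.51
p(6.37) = 229.78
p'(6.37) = 122.21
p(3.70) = 36.02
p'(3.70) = 32.69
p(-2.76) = -73.91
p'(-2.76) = 58.51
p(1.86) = 5.51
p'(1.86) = 5.11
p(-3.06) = -92.87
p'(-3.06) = 68.05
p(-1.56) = -23.32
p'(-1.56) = 27.77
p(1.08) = 3.13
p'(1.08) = 1.82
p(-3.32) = -111.71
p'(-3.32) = 76.91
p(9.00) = 730.03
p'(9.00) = 267.68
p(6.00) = 187.54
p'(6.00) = 106.31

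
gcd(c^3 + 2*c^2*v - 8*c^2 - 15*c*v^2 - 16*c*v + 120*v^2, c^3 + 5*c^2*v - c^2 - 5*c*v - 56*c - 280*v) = c^2 + 5*c*v - 8*c - 40*v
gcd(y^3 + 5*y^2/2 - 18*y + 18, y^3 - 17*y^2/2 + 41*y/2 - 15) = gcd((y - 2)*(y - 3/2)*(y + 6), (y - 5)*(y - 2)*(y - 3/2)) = y^2 - 7*y/2 + 3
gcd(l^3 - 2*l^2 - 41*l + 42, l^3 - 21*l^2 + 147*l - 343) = l - 7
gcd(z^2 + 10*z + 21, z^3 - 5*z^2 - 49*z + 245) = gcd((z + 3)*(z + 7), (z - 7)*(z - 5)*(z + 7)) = z + 7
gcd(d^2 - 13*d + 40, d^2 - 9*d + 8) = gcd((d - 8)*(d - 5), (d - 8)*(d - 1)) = d - 8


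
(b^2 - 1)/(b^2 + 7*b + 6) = (b - 1)/(b + 6)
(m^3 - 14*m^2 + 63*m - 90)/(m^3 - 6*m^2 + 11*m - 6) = (m^2 - 11*m + 30)/(m^2 - 3*m + 2)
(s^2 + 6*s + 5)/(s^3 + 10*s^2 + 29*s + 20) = 1/(s + 4)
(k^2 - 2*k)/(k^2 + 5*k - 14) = k/(k + 7)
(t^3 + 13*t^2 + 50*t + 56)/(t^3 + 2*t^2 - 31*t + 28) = (t^2 + 6*t + 8)/(t^2 - 5*t + 4)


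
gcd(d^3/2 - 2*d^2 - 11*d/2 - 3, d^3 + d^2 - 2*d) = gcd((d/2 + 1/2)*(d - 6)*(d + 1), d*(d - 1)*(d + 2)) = 1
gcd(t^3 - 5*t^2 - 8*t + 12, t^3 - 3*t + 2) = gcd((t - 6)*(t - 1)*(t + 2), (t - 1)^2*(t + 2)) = t^2 + t - 2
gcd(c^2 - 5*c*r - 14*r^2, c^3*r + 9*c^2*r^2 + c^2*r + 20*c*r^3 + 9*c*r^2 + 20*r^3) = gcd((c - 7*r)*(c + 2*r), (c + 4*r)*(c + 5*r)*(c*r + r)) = 1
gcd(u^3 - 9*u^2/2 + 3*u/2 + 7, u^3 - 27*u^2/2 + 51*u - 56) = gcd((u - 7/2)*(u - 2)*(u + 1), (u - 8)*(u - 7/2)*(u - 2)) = u^2 - 11*u/2 + 7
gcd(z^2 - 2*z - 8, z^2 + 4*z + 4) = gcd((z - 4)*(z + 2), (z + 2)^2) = z + 2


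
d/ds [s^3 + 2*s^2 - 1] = s*(3*s + 4)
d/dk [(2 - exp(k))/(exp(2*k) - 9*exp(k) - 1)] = ((exp(k) - 2)*(2*exp(k) - 9) - exp(2*k) + 9*exp(k) + 1)*exp(k)/(-exp(2*k) + 9*exp(k) + 1)^2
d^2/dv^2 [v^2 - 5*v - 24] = 2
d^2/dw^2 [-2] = 0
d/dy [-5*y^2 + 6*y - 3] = 6 - 10*y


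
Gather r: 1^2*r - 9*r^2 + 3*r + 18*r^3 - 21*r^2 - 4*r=18*r^3 - 30*r^2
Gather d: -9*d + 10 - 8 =2 - 9*d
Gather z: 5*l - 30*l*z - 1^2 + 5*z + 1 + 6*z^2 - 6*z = 5*l + 6*z^2 + z*(-30*l - 1)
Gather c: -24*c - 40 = -24*c - 40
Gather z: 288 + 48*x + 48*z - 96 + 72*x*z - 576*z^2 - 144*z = 48*x - 576*z^2 + z*(72*x - 96) + 192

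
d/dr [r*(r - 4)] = 2*r - 4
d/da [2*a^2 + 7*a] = 4*a + 7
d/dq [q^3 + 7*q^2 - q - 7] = 3*q^2 + 14*q - 1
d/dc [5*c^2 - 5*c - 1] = 10*c - 5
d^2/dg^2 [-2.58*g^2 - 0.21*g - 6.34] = -5.16000000000000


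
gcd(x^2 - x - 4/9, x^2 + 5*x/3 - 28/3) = 1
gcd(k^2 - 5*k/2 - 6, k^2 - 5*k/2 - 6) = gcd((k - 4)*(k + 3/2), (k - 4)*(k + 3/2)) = k^2 - 5*k/2 - 6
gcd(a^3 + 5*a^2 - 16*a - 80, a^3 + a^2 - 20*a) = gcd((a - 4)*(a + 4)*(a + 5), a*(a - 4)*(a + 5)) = a^2 + a - 20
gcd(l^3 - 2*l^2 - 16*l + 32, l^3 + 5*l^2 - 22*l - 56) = l - 4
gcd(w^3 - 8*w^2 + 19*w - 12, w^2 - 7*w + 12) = w^2 - 7*w + 12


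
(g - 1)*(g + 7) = g^2 + 6*g - 7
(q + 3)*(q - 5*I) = q^2 + 3*q - 5*I*q - 15*I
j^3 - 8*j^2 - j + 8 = (j - 8)*(j - 1)*(j + 1)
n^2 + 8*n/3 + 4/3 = (n + 2/3)*(n + 2)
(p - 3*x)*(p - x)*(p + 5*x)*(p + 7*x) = p^4 + 8*p^3*x - 10*p^2*x^2 - 104*p*x^3 + 105*x^4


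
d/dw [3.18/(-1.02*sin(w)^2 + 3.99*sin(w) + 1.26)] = (6.4872*sin(w) - 12.6882)*cos(w)/(-1.02*sin(w)^2 + 3.99*sin(w) + 1.26)^2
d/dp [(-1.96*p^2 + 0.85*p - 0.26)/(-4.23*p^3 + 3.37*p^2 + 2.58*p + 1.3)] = (-8.2908*p^4 + 7.191*p^3 - 11.2207*p^2 - 3.3436*p + 1.7758)/(17.8929*p^6 - 28.5102*p^5 - 10.4699*p^4 + 6.3912*p^3 + 15.4184*p^2 + 6.708*p + 1.69)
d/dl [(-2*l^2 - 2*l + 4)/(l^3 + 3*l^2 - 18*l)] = 2*(l^4 + 2*l^3 + 15*l^2 - 12*l + 36)/(l^2*(l^4 + 6*l^3 - 27*l^2 - 108*l + 324))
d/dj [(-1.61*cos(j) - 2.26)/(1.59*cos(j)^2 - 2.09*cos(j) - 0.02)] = (-2.5599*cos(j)^2 - 7.1868*cos(j) + 4.6912)*sin(j)/(2.5281*cos(j)^4 - 6.6462*cos(j)^3 + 4.3045*cos(j)^2 + 0.0836*cos(j) + 0.0004)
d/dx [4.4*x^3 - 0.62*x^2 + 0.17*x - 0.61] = 13.2*x^2 - 1.24*x + 0.17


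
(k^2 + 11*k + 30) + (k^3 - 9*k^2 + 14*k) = k^3 - 8*k^2 + 25*k + 30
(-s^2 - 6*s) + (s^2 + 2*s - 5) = -4*s - 5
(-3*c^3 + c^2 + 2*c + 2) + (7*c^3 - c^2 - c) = 4*c^3 + c + 2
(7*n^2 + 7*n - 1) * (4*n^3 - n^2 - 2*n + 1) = 28*n^5 + 21*n^4 - 25*n^3 - 6*n^2 + 9*n - 1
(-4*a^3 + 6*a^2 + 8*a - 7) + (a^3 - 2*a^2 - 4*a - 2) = -3*a^3 + 4*a^2 + 4*a - 9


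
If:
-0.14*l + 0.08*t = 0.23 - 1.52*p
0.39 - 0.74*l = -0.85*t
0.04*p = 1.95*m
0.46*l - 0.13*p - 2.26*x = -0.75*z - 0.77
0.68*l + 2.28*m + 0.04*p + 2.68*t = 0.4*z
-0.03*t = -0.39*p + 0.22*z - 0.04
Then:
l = 0.47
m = 0.00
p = 0.20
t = -0.05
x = 0.60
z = 0.54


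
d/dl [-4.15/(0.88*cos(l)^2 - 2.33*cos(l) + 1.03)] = (9.6695 - 7.304*cos(l))*sin(l)/(0.88*cos(l)^2 - 2.33*cos(l) + 1.03)^2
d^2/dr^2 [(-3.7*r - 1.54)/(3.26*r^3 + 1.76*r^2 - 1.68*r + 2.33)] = (-235.93272*r^5 - 323.772768*r^4 - 204.825024*r^3 + 359.237328*r^2 + 188.543784*r - 25.029088)/(34.645976*r^9 + 56.113728*r^8 - 23.268576*r^7 + 21.903692*r^6 + 92.202816*r^5 - 40.011168*r^4 + 7.01694600000001*r^3 + 48.393168*r^2 - 27.361656*r + 12.649337)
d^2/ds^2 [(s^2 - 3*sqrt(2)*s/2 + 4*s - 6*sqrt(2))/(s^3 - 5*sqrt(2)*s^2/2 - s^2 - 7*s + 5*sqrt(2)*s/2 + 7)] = 2*(4*s^6 - 18*sqrt(2)*s^5 + 48*s^5 - 276*sqrt(2)*s^4 + 126*s^4 + 49*sqrt(2)*s^3 + 1084*s^3 - 1668*s^2 - 6*sqrt(2)*s^2 - 2454*s + 1614*sqrt(2)*s - 2218*sqrt(2) + 2030)/(4*s^9 - 30*sqrt(2)*s^8 - 12*s^8 + 78*s^7 + 90*sqrt(2)*s^7 - 202*s^6 + 205*sqrt(2)*s^6 - 855*sqrt(2)*s^5 - 264*s^5 - 585*sqrt(2)*s^4 + 1320*s^4 - 2758*s^3 + 4115*sqrt(2)*s^3 - 4410*sqrt(2)*s^2 + 4578*s^2 - 4116*s + 1470*sqrt(2)*s + 1372)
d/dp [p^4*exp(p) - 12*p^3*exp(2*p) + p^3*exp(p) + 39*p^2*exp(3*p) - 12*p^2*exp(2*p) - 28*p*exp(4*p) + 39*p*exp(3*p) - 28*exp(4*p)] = (p^4 - 24*p^3*exp(p) + 5*p^3 + 117*p^2*exp(2*p) - 60*p^2*exp(p) + 3*p^2 - 112*p*exp(3*p) + 195*p*exp(2*p) - 24*p*exp(p) - 140*exp(3*p) + 39*exp(2*p))*exp(p)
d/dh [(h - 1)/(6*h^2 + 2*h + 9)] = (-6*h^2 + 12*h + 11)/(36*h^4 + 24*h^3 + 112*h^2 + 36*h + 81)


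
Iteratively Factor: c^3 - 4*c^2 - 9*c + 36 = (c - 4)*(c^2 - 9) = (c - 4)*(c + 3)*(c - 3)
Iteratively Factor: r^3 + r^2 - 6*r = (r - 2)*(r^2 + 3*r) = r*(r - 2)*(r + 3)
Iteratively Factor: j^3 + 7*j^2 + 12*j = (j + 3)*(j^2 + 4*j) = (j + 3)*(j + 4)*(j)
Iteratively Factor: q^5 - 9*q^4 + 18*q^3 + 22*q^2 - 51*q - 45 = (q - 3)*(q^4 - 6*q^3 + 22*q + 15) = (q - 3)*(q + 1)*(q^3 - 7*q^2 + 7*q + 15) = (q - 5)*(q - 3)*(q + 1)*(q^2 - 2*q - 3) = (q - 5)*(q - 3)^2*(q + 1)*(q + 1)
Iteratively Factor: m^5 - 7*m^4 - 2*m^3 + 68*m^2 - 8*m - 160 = (m - 5)*(m^4 - 2*m^3 - 12*m^2 + 8*m + 32) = (m - 5)*(m - 4)*(m^3 + 2*m^2 - 4*m - 8) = (m - 5)*(m - 4)*(m + 2)*(m^2 - 4) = (m - 5)*(m - 4)*(m + 2)^2*(m - 2)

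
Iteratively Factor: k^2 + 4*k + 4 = (k + 2)*(k + 2)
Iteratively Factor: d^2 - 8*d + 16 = (d - 4)*(d - 4)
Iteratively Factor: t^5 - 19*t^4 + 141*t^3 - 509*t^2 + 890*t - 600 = (t - 3)*(t^4 - 16*t^3 + 93*t^2 - 230*t + 200) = (t - 4)*(t - 3)*(t^3 - 12*t^2 + 45*t - 50) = (t - 5)*(t - 4)*(t - 3)*(t^2 - 7*t + 10) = (t - 5)*(t - 4)*(t - 3)*(t - 2)*(t - 5)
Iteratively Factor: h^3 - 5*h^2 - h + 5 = (h - 1)*(h^2 - 4*h - 5) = (h - 1)*(h + 1)*(h - 5)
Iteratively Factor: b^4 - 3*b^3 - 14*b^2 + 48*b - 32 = (b - 1)*(b^3 - 2*b^2 - 16*b + 32) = (b - 4)*(b - 1)*(b^2 + 2*b - 8) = (b - 4)*(b - 1)*(b + 4)*(b - 2)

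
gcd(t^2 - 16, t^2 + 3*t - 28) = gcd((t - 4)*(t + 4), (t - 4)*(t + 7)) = t - 4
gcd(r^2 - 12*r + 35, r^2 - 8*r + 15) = r - 5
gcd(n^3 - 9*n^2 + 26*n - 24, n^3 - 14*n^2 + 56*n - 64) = n^2 - 6*n + 8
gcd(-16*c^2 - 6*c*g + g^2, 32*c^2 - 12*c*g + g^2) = 8*c - g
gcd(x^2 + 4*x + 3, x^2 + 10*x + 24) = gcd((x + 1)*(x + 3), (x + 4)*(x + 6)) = 1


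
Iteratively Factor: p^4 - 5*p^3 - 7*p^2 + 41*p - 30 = (p - 2)*(p^3 - 3*p^2 - 13*p + 15) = (p - 5)*(p - 2)*(p^2 + 2*p - 3) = (p - 5)*(p - 2)*(p - 1)*(p + 3)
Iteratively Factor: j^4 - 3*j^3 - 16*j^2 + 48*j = (j)*(j^3 - 3*j^2 - 16*j + 48) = j*(j - 3)*(j^2 - 16) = j*(j - 4)*(j - 3)*(j + 4)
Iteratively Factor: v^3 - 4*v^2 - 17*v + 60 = (v - 3)*(v^2 - v - 20) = (v - 5)*(v - 3)*(v + 4)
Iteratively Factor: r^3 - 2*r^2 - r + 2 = (r - 1)*(r^2 - r - 2) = (r - 1)*(r + 1)*(r - 2)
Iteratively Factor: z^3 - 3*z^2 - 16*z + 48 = (z + 4)*(z^2 - 7*z + 12) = (z - 3)*(z + 4)*(z - 4)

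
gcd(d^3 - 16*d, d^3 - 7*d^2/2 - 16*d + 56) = d^2 - 16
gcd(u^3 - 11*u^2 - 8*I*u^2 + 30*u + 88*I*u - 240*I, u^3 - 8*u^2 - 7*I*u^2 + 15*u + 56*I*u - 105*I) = u - 5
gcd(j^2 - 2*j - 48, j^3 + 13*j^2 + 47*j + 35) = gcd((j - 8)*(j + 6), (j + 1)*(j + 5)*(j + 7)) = 1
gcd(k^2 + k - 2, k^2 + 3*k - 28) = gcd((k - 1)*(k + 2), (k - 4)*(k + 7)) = 1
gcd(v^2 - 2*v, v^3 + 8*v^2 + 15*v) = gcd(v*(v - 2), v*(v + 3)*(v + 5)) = v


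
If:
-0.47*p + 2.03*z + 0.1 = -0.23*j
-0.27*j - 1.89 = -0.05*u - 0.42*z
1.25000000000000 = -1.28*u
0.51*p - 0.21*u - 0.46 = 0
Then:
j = -6.02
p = 0.50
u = -0.98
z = 0.75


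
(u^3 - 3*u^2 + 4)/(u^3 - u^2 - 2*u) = (u - 2)/u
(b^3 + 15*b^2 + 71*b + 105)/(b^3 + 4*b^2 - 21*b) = (b^2 + 8*b + 15)/(b*(b - 3))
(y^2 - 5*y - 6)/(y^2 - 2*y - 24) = (y + 1)/(y + 4)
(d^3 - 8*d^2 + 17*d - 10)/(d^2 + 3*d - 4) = (d^2 - 7*d + 10)/(d + 4)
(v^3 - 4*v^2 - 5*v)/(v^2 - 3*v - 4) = v*(v - 5)/(v - 4)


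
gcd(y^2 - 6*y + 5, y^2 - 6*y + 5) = y^2 - 6*y + 5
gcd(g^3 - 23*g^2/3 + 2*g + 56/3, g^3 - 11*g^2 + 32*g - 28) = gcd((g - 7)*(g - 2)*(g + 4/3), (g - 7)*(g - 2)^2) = g^2 - 9*g + 14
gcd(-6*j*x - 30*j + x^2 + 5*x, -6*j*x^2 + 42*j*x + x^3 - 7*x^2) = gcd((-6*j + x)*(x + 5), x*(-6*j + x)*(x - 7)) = -6*j + x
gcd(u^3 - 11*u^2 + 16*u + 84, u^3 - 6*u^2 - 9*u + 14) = u^2 - 5*u - 14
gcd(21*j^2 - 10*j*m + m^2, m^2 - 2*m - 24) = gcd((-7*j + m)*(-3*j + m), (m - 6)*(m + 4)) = 1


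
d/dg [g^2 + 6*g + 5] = 2*g + 6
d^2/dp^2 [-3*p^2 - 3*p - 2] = -6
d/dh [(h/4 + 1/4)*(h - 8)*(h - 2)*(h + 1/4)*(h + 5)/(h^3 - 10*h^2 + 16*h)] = h/2 + 25/16 - 5/(16*h^2)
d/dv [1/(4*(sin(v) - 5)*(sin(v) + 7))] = -(sin(v) + 1)*cos(v)/(2*(sin(v) - 5)^2*(sin(v) + 7)^2)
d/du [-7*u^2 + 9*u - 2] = 9 - 14*u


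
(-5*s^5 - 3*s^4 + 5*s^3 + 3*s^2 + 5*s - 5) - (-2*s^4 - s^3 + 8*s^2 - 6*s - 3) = -5*s^5 - s^4 + 6*s^3 - 5*s^2 + 11*s - 2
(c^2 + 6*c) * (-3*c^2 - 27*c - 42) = -3*c^4 - 45*c^3 - 204*c^2 - 252*c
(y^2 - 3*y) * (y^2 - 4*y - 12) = y^4 - 7*y^3 + 36*y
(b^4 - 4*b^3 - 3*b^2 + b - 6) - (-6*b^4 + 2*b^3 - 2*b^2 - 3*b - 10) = 7*b^4 - 6*b^3 - b^2 + 4*b + 4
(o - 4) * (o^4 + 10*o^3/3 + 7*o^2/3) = o^5 - 2*o^4/3 - 11*o^3 - 28*o^2/3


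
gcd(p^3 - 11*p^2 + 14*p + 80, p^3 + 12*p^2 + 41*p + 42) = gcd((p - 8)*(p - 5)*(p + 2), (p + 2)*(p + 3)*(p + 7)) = p + 2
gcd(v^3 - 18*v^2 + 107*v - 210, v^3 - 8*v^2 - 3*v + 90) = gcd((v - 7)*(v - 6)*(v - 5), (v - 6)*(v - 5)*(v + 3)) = v^2 - 11*v + 30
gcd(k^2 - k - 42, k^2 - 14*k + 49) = k - 7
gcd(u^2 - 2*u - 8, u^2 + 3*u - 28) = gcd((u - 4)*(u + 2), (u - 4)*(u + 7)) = u - 4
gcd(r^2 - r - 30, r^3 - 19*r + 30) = r + 5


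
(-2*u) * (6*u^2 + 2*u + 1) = -12*u^3 - 4*u^2 - 2*u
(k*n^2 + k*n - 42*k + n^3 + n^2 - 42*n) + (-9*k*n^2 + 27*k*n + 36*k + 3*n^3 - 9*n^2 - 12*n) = -8*k*n^2 + 28*k*n - 6*k + 4*n^3 - 8*n^2 - 54*n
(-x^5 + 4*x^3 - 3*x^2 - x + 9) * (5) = -5*x^5 + 20*x^3 - 15*x^2 - 5*x + 45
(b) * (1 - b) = -b^2 + b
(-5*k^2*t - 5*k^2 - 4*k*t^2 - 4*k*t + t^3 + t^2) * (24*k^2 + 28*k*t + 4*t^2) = -120*k^4*t - 120*k^4 - 236*k^3*t^2 - 236*k^3*t - 108*k^2*t^3 - 108*k^2*t^2 + 12*k*t^4 + 12*k*t^3 + 4*t^5 + 4*t^4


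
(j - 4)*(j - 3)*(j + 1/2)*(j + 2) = j^4 - 9*j^3/2 - 9*j^2/2 + 23*j + 12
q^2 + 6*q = q*(q + 6)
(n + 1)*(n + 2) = n^2 + 3*n + 2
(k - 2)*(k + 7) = k^2 + 5*k - 14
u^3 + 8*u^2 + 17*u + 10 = (u + 1)*(u + 2)*(u + 5)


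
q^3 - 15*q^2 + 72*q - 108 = (q - 6)^2*(q - 3)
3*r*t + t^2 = t*(3*r + t)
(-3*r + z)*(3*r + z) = -9*r^2 + z^2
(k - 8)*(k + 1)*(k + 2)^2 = k^4 - 3*k^3 - 32*k^2 - 60*k - 32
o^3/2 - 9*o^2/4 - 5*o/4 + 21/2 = (o/2 + 1)*(o - 7/2)*(o - 3)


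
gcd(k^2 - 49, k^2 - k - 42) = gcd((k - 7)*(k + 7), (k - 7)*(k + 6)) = k - 7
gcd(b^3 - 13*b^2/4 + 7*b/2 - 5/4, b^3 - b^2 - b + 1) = b^2 - 2*b + 1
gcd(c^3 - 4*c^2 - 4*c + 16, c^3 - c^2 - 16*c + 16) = c - 4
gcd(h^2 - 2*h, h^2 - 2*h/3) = h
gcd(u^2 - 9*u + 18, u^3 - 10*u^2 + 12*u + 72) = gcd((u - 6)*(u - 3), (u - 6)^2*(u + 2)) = u - 6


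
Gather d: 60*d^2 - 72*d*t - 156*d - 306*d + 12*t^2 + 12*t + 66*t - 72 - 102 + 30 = 60*d^2 + d*(-72*t - 462) + 12*t^2 + 78*t - 144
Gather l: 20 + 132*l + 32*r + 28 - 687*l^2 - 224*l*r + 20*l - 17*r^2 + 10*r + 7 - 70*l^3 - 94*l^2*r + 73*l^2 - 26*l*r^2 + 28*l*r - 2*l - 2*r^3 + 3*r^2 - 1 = -70*l^3 + l^2*(-94*r - 614) + l*(-26*r^2 - 196*r + 150) - 2*r^3 - 14*r^2 + 42*r + 54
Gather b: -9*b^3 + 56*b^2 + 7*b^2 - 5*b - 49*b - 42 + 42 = -9*b^3 + 63*b^2 - 54*b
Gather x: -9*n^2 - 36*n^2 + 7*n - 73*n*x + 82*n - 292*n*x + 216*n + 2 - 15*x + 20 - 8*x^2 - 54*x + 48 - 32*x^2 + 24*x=-45*n^2 + 305*n - 40*x^2 + x*(-365*n - 45) + 70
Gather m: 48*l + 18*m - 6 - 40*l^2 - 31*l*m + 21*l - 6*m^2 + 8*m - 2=-40*l^2 + 69*l - 6*m^2 + m*(26 - 31*l) - 8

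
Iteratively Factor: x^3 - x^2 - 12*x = (x - 4)*(x^2 + 3*x) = x*(x - 4)*(x + 3)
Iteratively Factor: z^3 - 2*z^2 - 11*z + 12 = (z - 1)*(z^2 - z - 12) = (z - 1)*(z + 3)*(z - 4)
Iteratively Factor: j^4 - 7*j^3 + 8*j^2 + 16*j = (j + 1)*(j^3 - 8*j^2 + 16*j) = (j - 4)*(j + 1)*(j^2 - 4*j) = j*(j - 4)*(j + 1)*(j - 4)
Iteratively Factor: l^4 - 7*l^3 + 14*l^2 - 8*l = (l)*(l^3 - 7*l^2 + 14*l - 8) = l*(l - 2)*(l^2 - 5*l + 4) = l*(l - 4)*(l - 2)*(l - 1)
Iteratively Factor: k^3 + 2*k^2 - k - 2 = (k - 1)*(k^2 + 3*k + 2) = (k - 1)*(k + 1)*(k + 2)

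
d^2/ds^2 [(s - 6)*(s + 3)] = 2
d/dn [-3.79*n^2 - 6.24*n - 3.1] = -7.58*n - 6.24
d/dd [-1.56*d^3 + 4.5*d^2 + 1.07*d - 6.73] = -4.68*d^2 + 9.0*d + 1.07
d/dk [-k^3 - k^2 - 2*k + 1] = -3*k^2 - 2*k - 2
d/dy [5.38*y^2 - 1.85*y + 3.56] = 10.76*y - 1.85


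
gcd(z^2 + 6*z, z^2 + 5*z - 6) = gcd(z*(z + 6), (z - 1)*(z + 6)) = z + 6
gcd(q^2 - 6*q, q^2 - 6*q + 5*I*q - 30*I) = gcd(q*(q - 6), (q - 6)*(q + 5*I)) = q - 6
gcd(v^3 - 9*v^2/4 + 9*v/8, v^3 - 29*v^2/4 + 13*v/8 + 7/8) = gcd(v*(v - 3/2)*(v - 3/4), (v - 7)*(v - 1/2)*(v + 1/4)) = 1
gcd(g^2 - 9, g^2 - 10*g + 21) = g - 3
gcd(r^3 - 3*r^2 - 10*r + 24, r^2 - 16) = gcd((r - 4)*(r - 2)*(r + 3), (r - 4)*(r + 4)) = r - 4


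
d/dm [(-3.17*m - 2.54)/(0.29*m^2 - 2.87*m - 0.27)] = (0.9193*m^2 + 1.4732*m - 6.4339)/(0.0841*m^4 - 1.6646*m^3 + 8.0803*m^2 + 1.5498*m + 0.0729)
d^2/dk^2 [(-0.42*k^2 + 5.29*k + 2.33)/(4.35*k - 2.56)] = (200.492706 - 2.8421709430404e-14*k)/(82.312875*k^3 - 145.3248*k^2 + 85.52448*k - 16.777216)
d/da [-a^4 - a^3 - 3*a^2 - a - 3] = -4*a^3 - 3*a^2 - 6*a - 1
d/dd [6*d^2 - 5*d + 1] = 12*d - 5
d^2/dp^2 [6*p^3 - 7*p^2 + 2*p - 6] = 36*p - 14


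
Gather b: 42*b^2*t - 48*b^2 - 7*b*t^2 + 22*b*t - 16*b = b^2*(42*t - 48) + b*(-7*t^2 + 22*t - 16)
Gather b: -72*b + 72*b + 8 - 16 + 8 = 0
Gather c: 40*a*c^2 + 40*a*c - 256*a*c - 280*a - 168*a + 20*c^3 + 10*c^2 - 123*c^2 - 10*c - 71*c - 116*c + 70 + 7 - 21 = -448*a + 20*c^3 + c^2*(40*a - 113) + c*(-216*a - 197) + 56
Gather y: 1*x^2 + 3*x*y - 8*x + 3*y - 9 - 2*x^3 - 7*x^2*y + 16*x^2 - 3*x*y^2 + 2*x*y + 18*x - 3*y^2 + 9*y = -2*x^3 + 17*x^2 + 10*x + y^2*(-3*x - 3) + y*(-7*x^2 + 5*x + 12) - 9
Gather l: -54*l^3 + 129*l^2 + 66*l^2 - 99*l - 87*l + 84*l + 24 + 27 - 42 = -54*l^3 + 195*l^2 - 102*l + 9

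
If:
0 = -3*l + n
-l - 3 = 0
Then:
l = -3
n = -9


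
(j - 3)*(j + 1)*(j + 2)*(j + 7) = j^4 + 7*j^3 - 7*j^2 - 55*j - 42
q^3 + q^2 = q^2*(q + 1)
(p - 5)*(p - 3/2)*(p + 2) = p^3 - 9*p^2/2 - 11*p/2 + 15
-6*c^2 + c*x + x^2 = (-2*c + x)*(3*c + x)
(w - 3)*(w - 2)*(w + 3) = w^3 - 2*w^2 - 9*w + 18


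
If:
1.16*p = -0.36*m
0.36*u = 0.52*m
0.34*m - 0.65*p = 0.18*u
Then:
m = 0.00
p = 0.00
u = 0.00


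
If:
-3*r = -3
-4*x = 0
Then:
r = 1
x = 0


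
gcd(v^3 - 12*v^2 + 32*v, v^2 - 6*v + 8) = v - 4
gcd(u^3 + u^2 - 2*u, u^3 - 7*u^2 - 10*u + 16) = u^2 + u - 2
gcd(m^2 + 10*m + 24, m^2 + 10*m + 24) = m^2 + 10*m + 24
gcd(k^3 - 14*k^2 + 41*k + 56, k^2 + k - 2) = 1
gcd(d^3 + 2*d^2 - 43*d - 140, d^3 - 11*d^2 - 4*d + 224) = d^2 - 3*d - 28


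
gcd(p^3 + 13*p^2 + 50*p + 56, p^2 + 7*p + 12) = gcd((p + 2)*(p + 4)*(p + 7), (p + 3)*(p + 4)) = p + 4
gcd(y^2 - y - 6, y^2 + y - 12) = y - 3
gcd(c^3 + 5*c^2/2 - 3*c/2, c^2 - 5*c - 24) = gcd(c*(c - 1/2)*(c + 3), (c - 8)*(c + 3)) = c + 3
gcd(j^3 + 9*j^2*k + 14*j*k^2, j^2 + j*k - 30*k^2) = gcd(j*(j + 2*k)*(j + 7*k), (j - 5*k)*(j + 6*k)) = 1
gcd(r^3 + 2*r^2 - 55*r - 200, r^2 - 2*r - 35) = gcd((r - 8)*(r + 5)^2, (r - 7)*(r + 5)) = r + 5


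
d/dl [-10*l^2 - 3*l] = -20*l - 3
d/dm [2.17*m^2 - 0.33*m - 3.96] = 4.34*m - 0.33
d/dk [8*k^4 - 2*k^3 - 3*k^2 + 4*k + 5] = 32*k^3 - 6*k^2 - 6*k + 4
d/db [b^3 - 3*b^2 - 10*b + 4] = 3*b^2 - 6*b - 10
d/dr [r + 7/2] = 1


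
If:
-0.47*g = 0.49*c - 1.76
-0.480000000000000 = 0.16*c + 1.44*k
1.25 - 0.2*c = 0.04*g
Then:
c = 6.95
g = -3.50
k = -1.11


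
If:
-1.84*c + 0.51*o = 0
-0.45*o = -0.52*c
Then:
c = 0.00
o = 0.00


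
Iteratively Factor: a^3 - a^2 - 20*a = (a + 4)*(a^2 - 5*a) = (a - 5)*(a + 4)*(a)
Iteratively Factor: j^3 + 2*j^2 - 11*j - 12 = (j + 1)*(j^2 + j - 12) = (j - 3)*(j + 1)*(j + 4)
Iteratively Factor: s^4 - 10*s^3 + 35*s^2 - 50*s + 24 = (s - 2)*(s^3 - 8*s^2 + 19*s - 12) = (s - 4)*(s - 2)*(s^2 - 4*s + 3) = (s - 4)*(s - 2)*(s - 1)*(s - 3)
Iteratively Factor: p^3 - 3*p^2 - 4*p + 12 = (p - 2)*(p^2 - p - 6) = (p - 3)*(p - 2)*(p + 2)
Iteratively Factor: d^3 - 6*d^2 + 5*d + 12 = (d - 3)*(d^2 - 3*d - 4) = (d - 3)*(d + 1)*(d - 4)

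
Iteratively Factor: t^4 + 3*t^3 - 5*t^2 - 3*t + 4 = (t + 1)*(t^3 + 2*t^2 - 7*t + 4) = (t - 1)*(t + 1)*(t^2 + 3*t - 4) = (t - 1)*(t + 1)*(t + 4)*(t - 1)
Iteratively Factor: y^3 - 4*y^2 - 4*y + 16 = (y + 2)*(y^2 - 6*y + 8) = (y - 4)*(y + 2)*(y - 2)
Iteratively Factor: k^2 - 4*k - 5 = (k - 5)*(k + 1)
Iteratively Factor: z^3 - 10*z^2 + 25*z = (z - 5)*(z^2 - 5*z) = (z - 5)^2*(z)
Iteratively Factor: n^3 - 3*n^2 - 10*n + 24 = (n + 3)*(n^2 - 6*n + 8) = (n - 4)*(n + 3)*(n - 2)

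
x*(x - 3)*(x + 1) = x^3 - 2*x^2 - 3*x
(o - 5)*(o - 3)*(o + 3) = o^3 - 5*o^2 - 9*o + 45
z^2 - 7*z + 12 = (z - 4)*(z - 3)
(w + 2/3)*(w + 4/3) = w^2 + 2*w + 8/9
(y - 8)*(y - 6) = y^2 - 14*y + 48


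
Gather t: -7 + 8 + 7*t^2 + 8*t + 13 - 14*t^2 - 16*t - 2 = -7*t^2 - 8*t + 12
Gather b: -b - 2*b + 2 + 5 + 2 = 9 - 3*b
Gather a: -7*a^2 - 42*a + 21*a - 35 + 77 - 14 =-7*a^2 - 21*a + 28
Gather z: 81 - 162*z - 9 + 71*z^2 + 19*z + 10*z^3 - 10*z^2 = 10*z^3 + 61*z^2 - 143*z + 72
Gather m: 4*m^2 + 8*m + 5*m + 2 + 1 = 4*m^2 + 13*m + 3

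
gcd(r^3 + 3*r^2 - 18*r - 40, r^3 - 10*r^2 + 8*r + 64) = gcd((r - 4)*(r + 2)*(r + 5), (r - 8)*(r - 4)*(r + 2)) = r^2 - 2*r - 8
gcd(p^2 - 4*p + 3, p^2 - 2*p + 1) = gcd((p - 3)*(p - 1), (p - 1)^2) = p - 1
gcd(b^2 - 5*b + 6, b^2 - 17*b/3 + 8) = b - 3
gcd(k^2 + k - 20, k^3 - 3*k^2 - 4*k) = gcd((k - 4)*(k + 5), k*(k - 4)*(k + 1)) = k - 4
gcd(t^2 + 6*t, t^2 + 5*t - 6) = t + 6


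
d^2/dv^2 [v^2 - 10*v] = 2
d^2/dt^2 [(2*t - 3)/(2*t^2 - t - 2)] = 2*(4*(2 - 3*t)*(-2*t^2 + t + 2) - (2*t - 3)*(4*t - 1)^2)/(-2*t^2 + t + 2)^3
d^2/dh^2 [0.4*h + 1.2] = 0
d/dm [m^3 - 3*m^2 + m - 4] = 3*m^2 - 6*m + 1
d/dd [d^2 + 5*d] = 2*d + 5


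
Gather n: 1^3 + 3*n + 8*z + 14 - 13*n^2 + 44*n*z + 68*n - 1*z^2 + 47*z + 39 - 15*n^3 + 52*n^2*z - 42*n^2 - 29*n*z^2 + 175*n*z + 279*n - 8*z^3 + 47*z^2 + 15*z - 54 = -15*n^3 + n^2*(52*z - 55) + n*(-29*z^2 + 219*z + 350) - 8*z^3 + 46*z^2 + 70*z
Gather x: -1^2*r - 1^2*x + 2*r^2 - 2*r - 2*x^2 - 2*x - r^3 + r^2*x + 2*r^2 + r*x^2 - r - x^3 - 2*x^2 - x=-r^3 + 4*r^2 - 4*r - x^3 + x^2*(r - 4) + x*(r^2 - 4)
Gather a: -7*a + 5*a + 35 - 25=10 - 2*a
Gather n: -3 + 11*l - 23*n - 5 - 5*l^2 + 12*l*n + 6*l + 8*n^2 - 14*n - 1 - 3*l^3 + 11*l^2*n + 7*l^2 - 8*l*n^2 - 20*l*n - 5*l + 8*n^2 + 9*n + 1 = -3*l^3 + 2*l^2 + 12*l + n^2*(16 - 8*l) + n*(11*l^2 - 8*l - 28) - 8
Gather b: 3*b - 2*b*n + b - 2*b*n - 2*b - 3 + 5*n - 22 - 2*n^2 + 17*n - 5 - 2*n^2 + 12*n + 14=b*(2 - 4*n) - 4*n^2 + 34*n - 16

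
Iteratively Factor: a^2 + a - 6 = (a - 2)*(a + 3)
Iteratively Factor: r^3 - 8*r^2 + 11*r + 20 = (r - 4)*(r^2 - 4*r - 5) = (r - 5)*(r - 4)*(r + 1)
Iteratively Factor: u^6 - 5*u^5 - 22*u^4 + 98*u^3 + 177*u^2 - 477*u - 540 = (u - 4)*(u^5 - u^4 - 26*u^3 - 6*u^2 + 153*u + 135) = (u - 5)*(u - 4)*(u^4 + 4*u^3 - 6*u^2 - 36*u - 27) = (u - 5)*(u - 4)*(u - 3)*(u^3 + 7*u^2 + 15*u + 9) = (u - 5)*(u - 4)*(u - 3)*(u + 3)*(u^2 + 4*u + 3) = (u - 5)*(u - 4)*(u - 3)*(u + 3)^2*(u + 1)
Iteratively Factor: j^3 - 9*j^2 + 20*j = (j)*(j^2 - 9*j + 20) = j*(j - 5)*(j - 4)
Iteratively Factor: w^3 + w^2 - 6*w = (w - 2)*(w^2 + 3*w) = w*(w - 2)*(w + 3)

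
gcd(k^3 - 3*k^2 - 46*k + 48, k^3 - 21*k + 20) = k - 1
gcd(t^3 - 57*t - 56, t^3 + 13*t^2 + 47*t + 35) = t^2 + 8*t + 7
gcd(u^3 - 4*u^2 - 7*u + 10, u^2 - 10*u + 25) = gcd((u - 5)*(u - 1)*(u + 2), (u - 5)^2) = u - 5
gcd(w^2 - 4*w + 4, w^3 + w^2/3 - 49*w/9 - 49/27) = 1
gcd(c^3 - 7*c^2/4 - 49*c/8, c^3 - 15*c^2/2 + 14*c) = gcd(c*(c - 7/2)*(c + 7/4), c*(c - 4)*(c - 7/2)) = c^2 - 7*c/2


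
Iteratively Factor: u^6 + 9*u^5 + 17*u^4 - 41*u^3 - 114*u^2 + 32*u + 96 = (u + 4)*(u^5 + 5*u^4 - 3*u^3 - 29*u^2 + 2*u + 24) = (u - 1)*(u + 4)*(u^4 + 6*u^3 + 3*u^2 - 26*u - 24) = (u - 1)*(u + 1)*(u + 4)*(u^3 + 5*u^2 - 2*u - 24) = (u - 1)*(u + 1)*(u + 4)^2*(u^2 + u - 6) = (u - 1)*(u + 1)*(u + 3)*(u + 4)^2*(u - 2)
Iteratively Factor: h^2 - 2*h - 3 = (h - 3)*(h + 1)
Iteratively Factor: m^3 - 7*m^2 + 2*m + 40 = (m - 5)*(m^2 - 2*m - 8) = (m - 5)*(m + 2)*(m - 4)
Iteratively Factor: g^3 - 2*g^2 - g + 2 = (g - 1)*(g^2 - g - 2) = (g - 1)*(g + 1)*(g - 2)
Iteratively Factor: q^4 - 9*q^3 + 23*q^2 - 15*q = (q)*(q^3 - 9*q^2 + 23*q - 15) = q*(q - 1)*(q^2 - 8*q + 15) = q*(q - 3)*(q - 1)*(q - 5)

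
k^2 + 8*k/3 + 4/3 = (k + 2/3)*(k + 2)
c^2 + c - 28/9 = (c - 4/3)*(c + 7/3)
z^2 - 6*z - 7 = (z - 7)*(z + 1)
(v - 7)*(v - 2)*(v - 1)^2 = v^4 - 11*v^3 + 33*v^2 - 37*v + 14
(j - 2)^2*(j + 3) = j^3 - j^2 - 8*j + 12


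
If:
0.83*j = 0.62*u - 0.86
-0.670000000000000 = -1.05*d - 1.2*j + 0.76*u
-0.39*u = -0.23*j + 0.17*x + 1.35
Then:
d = 0.101201651284478*x + 2.76778943493466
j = -0.581998895637769*x - 6.47377139701822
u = -0.779127553837659*x - 7.27940364439536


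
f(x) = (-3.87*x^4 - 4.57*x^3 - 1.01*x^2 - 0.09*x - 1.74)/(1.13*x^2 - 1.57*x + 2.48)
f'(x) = (1.57 - 2.26*x)*(-3.87*x^4 - 4.57*x^3 - 1.01*x^2 - 0.09*x - 1.74)/(1.13*x^2 - 1.57*x + 2.48)^2 + (-15.48*x^3 - 13.71*x^2 - 2.02*x - 0.09)/(1.13*x^2 - 1.57*x + 2.48) = (-8.7462*x^5 + 13.0636*x^4 - 24.0406*x^3 - 32.3134*x^2 - 1.0772*x - 2.955)/(1.2769*x^4 - 3.5482*x^3 + 8.0697*x^2 - 7.7872*x + 6.1504)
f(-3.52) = -18.57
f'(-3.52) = 15.24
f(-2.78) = -9.13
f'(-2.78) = 10.30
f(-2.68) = -8.13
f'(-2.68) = 9.64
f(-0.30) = -0.56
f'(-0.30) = -0.51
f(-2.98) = -11.32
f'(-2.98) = 11.62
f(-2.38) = -5.53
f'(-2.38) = 7.71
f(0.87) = -3.97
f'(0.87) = -10.59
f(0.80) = -3.28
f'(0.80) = -9.05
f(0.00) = -0.70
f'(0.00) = -0.48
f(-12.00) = -393.92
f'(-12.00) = 73.34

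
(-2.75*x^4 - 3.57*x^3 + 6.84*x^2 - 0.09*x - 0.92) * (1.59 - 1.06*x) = 2.915*x^5 - 0.5883*x^4 - 12.9267*x^3 + 10.971*x^2 + 0.8321*x - 1.4628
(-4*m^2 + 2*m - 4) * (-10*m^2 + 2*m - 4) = 40*m^4 - 28*m^3 + 60*m^2 - 16*m + 16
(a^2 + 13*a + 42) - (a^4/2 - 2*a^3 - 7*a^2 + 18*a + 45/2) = -a^4/2 + 2*a^3 + 8*a^2 - 5*a + 39/2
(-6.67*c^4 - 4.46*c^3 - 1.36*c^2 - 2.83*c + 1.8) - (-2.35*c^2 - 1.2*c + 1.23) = -6.67*c^4 - 4.46*c^3 + 0.99*c^2 - 1.63*c + 0.57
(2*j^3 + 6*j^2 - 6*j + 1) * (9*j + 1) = 18*j^4 + 56*j^3 - 48*j^2 + 3*j + 1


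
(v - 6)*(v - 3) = v^2 - 9*v + 18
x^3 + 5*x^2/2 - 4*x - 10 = (x - 2)*(x + 2)*(x + 5/2)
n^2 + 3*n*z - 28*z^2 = (n - 4*z)*(n + 7*z)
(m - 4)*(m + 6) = m^2 + 2*m - 24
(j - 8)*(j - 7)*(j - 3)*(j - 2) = j^4 - 20*j^3 + 137*j^2 - 370*j + 336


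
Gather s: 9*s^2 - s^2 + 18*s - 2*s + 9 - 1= 8*s^2 + 16*s + 8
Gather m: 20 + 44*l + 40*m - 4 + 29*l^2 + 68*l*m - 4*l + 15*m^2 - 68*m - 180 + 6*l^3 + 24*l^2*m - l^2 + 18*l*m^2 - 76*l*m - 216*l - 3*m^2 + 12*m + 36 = 6*l^3 + 28*l^2 - 176*l + m^2*(18*l + 12) + m*(24*l^2 - 8*l - 16) - 128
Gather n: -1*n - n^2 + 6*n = -n^2 + 5*n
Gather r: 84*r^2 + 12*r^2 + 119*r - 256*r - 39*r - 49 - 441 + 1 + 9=96*r^2 - 176*r - 480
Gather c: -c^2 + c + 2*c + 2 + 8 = -c^2 + 3*c + 10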